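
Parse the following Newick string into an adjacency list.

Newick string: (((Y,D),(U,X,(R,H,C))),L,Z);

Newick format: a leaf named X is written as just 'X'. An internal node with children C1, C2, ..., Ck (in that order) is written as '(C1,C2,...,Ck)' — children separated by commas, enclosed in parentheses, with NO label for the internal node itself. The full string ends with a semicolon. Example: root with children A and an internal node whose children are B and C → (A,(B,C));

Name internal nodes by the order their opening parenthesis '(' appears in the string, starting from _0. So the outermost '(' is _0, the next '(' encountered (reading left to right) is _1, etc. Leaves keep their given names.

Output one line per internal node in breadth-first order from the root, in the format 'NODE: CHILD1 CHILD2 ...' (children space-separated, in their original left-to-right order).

Answer: _0: _1 L Z
_1: _2 _3
_2: Y D
_3: U X _4
_4: R H C

Derivation:
Input: (((Y,D),(U,X,(R,H,C))),L,Z);
Scanning left-to-right, naming '(' by encounter order:
  pos 0: '(' -> open internal node _0 (depth 1)
  pos 1: '(' -> open internal node _1 (depth 2)
  pos 2: '(' -> open internal node _2 (depth 3)
  pos 6: ')' -> close internal node _2 (now at depth 2)
  pos 8: '(' -> open internal node _3 (depth 3)
  pos 13: '(' -> open internal node _4 (depth 4)
  pos 19: ')' -> close internal node _4 (now at depth 3)
  pos 20: ')' -> close internal node _3 (now at depth 2)
  pos 21: ')' -> close internal node _1 (now at depth 1)
  pos 26: ')' -> close internal node _0 (now at depth 0)
Total internal nodes: 5
BFS adjacency from root:
  _0: _1 L Z
  _1: _2 _3
  _2: Y D
  _3: U X _4
  _4: R H C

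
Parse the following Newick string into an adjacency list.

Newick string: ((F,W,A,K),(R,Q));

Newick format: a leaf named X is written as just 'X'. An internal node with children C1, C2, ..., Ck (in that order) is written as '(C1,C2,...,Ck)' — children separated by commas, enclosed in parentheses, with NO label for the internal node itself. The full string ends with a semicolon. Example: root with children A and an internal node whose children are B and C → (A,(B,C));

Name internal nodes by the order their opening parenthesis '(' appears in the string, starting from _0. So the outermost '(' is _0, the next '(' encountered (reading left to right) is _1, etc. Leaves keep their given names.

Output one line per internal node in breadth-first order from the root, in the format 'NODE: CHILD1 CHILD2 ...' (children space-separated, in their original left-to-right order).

Input: ((F,W,A,K),(R,Q));
Scanning left-to-right, naming '(' by encounter order:
  pos 0: '(' -> open internal node _0 (depth 1)
  pos 1: '(' -> open internal node _1 (depth 2)
  pos 9: ')' -> close internal node _1 (now at depth 1)
  pos 11: '(' -> open internal node _2 (depth 2)
  pos 15: ')' -> close internal node _2 (now at depth 1)
  pos 16: ')' -> close internal node _0 (now at depth 0)
Total internal nodes: 3
BFS adjacency from root:
  _0: _1 _2
  _1: F W A K
  _2: R Q

Answer: _0: _1 _2
_1: F W A K
_2: R Q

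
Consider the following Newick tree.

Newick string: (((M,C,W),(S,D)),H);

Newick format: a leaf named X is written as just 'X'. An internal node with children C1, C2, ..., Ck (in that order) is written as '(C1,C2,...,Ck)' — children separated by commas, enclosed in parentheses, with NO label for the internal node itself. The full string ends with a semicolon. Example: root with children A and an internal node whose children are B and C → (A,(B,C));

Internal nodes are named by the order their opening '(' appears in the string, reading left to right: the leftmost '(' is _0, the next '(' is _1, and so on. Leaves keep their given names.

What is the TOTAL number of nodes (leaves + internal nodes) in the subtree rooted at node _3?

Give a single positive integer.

Newick: (((M,C,W),(S,D)),H);
Locate _3: it is the '(' at position 10 (the 4th '(' reading left to right).
Query: subtree rooted at _3
_3: subtree_size = 1 + 2
  S: subtree_size = 1 + 0
  D: subtree_size = 1 + 0
Total subtree size of _3: 3

Answer: 3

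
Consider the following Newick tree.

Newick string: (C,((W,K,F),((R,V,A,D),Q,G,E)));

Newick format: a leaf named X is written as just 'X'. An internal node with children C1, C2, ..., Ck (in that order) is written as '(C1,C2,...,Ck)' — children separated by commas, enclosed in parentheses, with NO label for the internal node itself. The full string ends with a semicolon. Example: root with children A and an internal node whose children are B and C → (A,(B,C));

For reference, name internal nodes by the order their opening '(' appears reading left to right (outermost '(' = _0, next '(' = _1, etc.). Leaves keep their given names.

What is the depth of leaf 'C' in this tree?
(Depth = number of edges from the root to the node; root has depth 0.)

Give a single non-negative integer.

Newick: (C,((W,K,F),((R,V,A,D),Q,G,E)));
Naming internals by '(' encounter order: outermost '(' = _0, next = _1, ...
Query node: C
Path from root: _0 -> C
Depth of C: 1 (number of edges from root)

Answer: 1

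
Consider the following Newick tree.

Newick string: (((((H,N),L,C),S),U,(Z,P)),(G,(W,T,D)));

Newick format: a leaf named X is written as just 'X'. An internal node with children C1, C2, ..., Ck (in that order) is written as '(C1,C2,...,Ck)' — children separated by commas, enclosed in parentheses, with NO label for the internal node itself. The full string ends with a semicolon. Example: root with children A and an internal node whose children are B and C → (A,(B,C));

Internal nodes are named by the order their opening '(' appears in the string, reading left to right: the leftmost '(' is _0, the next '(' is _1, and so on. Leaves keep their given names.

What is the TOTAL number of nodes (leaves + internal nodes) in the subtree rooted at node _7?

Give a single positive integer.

Answer: 4

Derivation:
Newick: (((((H,N),L,C),S),U,(Z,P)),(G,(W,T,D)));
Locate _7: it is the '(' at position 30 (the 8th '(' reading left to right).
Query: subtree rooted at _7
_7: subtree_size = 1 + 3
  W: subtree_size = 1 + 0
  T: subtree_size = 1 + 0
  D: subtree_size = 1 + 0
Total subtree size of _7: 4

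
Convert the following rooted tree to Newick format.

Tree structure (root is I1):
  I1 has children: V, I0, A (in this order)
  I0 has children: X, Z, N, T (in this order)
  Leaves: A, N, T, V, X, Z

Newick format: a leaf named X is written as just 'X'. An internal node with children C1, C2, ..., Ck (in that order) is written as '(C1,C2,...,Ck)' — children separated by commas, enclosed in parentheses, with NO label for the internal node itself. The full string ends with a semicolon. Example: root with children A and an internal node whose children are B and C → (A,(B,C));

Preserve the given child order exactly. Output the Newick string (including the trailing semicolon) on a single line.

Answer: (V,(X,Z,N,T),A);

Derivation:
internal I1 with children ['V', 'I0', 'A']
  leaf 'V' → 'V'
  internal I0 with children ['X', 'Z', 'N', 'T']
    leaf 'X' → 'X'
    leaf 'Z' → 'Z'
    leaf 'N' → 'N'
    leaf 'T' → 'T'
  → '(X,Z,N,T)'
  leaf 'A' → 'A'
→ '(V,(X,Z,N,T),A)'
Final: (V,(X,Z,N,T),A);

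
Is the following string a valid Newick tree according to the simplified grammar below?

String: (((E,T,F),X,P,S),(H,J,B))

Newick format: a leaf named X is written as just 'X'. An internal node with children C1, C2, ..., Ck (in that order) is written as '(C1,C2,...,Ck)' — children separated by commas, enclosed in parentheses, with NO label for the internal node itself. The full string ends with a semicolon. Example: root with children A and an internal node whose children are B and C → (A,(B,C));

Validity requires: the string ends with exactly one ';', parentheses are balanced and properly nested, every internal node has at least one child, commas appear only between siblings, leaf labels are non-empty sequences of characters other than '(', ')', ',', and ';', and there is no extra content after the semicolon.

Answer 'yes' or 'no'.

Answer: no

Derivation:
Input: (((E,T,F),X,P,S),(H,J,B))
Paren balance: 4 '(' vs 4 ')' OK
Ends with single ';': False
Full parse: FAILS (must end with ;)
Valid: False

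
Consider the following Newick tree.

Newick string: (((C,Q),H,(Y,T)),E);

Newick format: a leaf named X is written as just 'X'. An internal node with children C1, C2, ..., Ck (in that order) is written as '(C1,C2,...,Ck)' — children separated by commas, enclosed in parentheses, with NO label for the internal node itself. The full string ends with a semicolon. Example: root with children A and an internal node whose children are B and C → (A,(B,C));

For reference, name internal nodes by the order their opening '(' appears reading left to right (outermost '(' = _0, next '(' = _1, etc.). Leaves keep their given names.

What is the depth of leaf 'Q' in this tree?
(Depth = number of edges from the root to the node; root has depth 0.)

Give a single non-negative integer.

Answer: 3

Derivation:
Newick: (((C,Q),H,(Y,T)),E);
Naming internals by '(' encounter order: outermost '(' = _0, next = _1, ...
Query node: Q
Path from root: _0 -> _1 -> _2 -> Q
Depth of Q: 3 (number of edges from root)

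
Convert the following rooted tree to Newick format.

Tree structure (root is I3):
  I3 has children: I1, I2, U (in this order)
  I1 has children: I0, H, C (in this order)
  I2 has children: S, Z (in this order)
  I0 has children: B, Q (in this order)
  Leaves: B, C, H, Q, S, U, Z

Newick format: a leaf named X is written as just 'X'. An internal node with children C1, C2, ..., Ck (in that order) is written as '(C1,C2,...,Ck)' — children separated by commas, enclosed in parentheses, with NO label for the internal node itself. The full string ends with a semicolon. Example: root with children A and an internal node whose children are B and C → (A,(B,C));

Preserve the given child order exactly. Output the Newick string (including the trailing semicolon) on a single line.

internal I3 with children ['I1', 'I2', 'U']
  internal I1 with children ['I0', 'H', 'C']
    internal I0 with children ['B', 'Q']
      leaf 'B' → 'B'
      leaf 'Q' → 'Q'
    → '(B,Q)'
    leaf 'H' → 'H'
    leaf 'C' → 'C'
  → '((B,Q),H,C)'
  internal I2 with children ['S', 'Z']
    leaf 'S' → 'S'
    leaf 'Z' → 'Z'
  → '(S,Z)'
  leaf 'U' → 'U'
→ '(((B,Q),H,C),(S,Z),U)'
Final: (((B,Q),H,C),(S,Z),U);

Answer: (((B,Q),H,C),(S,Z),U);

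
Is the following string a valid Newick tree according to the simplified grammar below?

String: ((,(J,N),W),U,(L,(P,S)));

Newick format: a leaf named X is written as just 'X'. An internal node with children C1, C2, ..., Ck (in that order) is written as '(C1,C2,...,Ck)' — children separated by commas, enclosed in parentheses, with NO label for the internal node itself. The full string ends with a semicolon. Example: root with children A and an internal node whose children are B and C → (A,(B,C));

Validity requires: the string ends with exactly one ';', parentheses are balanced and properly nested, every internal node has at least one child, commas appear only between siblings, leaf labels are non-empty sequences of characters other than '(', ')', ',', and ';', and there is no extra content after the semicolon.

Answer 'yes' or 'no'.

Input: ((,(J,N),W),U,(L,(P,S)));
Paren balance: 5 '(' vs 5 ')' OK
Ends with single ';': True
Full parse: FAILS (empty leaf label at pos 2)
Valid: False

Answer: no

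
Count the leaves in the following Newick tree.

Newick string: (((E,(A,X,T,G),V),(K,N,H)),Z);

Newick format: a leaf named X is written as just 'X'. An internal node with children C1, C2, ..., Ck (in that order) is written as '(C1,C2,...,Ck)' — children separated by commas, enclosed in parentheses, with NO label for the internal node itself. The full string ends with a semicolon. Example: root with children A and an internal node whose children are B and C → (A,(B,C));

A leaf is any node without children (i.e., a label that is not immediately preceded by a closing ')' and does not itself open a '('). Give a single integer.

Answer: 10

Derivation:
Newick: (((E,(A,X,T,G),V),(K,N,H)),Z);
Scan left-to-right; a leaf is any maximal label run not followed by '(':
  pos 3: leaf 'E' → count = 1
  pos 6: leaf 'A' → count = 2
  pos 8: leaf 'X' → count = 3
  pos 10: leaf 'T' → count = 4
  pos 12: leaf 'G' → count = 5
  pos 15: leaf 'V' → count = 6
  pos 19: leaf 'K' → count = 7
  pos 21: leaf 'N' → count = 8
  pos 23: leaf 'H' → count = 9
  pos 27: leaf 'Z' → count = 10
Total leaves: 10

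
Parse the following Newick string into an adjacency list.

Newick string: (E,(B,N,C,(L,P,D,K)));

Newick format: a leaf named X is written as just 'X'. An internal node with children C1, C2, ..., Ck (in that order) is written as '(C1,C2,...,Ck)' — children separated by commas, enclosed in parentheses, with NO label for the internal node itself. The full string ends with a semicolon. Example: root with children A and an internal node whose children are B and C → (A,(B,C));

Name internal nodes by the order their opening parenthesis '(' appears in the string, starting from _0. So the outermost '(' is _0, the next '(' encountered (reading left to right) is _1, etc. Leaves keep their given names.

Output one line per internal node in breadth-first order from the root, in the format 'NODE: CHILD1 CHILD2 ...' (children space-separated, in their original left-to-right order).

Input: (E,(B,N,C,(L,P,D,K)));
Scanning left-to-right, naming '(' by encounter order:
  pos 0: '(' -> open internal node _0 (depth 1)
  pos 3: '(' -> open internal node _1 (depth 2)
  pos 10: '(' -> open internal node _2 (depth 3)
  pos 18: ')' -> close internal node _2 (now at depth 2)
  pos 19: ')' -> close internal node _1 (now at depth 1)
  pos 20: ')' -> close internal node _0 (now at depth 0)
Total internal nodes: 3
BFS adjacency from root:
  _0: E _1
  _1: B N C _2
  _2: L P D K

Answer: _0: E _1
_1: B N C _2
_2: L P D K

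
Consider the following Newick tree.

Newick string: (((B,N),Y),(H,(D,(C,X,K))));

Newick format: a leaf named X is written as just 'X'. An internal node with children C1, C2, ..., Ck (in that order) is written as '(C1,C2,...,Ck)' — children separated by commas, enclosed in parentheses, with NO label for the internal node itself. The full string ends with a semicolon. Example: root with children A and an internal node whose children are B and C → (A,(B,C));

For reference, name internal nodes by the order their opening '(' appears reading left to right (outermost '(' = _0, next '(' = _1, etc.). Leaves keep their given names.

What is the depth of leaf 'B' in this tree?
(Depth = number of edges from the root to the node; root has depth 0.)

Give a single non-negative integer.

Newick: (((B,N),Y),(H,(D,(C,X,K))));
Naming internals by '(' encounter order: outermost '(' = _0, next = _1, ...
Query node: B
Path from root: _0 -> _1 -> _2 -> B
Depth of B: 3 (number of edges from root)

Answer: 3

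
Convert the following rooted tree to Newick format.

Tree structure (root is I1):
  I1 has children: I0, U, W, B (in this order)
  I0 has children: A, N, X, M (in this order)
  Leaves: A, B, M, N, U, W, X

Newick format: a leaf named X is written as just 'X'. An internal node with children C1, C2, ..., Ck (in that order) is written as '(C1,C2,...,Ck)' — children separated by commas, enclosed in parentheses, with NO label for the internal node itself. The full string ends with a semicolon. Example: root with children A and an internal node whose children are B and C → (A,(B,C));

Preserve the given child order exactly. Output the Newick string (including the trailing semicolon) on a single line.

internal I1 with children ['I0', 'U', 'W', 'B']
  internal I0 with children ['A', 'N', 'X', 'M']
    leaf 'A' → 'A'
    leaf 'N' → 'N'
    leaf 'X' → 'X'
    leaf 'M' → 'M'
  → '(A,N,X,M)'
  leaf 'U' → 'U'
  leaf 'W' → 'W'
  leaf 'B' → 'B'
→ '((A,N,X,M),U,W,B)'
Final: ((A,N,X,M),U,W,B);

Answer: ((A,N,X,M),U,W,B);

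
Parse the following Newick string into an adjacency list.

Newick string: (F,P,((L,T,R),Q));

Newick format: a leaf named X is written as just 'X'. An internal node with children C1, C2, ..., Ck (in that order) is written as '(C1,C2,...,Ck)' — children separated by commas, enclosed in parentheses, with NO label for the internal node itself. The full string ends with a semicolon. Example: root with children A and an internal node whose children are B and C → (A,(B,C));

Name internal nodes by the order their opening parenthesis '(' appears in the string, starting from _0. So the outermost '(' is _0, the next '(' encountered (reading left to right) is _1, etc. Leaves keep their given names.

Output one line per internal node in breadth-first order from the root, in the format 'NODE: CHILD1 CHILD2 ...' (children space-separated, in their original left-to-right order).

Input: (F,P,((L,T,R),Q));
Scanning left-to-right, naming '(' by encounter order:
  pos 0: '(' -> open internal node _0 (depth 1)
  pos 5: '(' -> open internal node _1 (depth 2)
  pos 6: '(' -> open internal node _2 (depth 3)
  pos 12: ')' -> close internal node _2 (now at depth 2)
  pos 15: ')' -> close internal node _1 (now at depth 1)
  pos 16: ')' -> close internal node _0 (now at depth 0)
Total internal nodes: 3
BFS adjacency from root:
  _0: F P _1
  _1: _2 Q
  _2: L T R

Answer: _0: F P _1
_1: _2 Q
_2: L T R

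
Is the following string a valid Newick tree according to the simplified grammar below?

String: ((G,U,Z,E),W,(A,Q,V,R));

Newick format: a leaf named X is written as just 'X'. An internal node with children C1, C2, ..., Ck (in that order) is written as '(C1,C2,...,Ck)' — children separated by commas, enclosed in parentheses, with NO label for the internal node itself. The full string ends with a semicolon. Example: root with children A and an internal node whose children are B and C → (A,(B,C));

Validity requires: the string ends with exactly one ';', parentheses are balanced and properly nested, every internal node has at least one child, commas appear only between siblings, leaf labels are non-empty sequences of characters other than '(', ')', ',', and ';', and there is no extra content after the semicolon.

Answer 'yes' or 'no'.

Answer: yes

Derivation:
Input: ((G,U,Z,E),W,(A,Q,V,R));
Paren balance: 3 '(' vs 3 ')' OK
Ends with single ';': True
Full parse: OK
Valid: True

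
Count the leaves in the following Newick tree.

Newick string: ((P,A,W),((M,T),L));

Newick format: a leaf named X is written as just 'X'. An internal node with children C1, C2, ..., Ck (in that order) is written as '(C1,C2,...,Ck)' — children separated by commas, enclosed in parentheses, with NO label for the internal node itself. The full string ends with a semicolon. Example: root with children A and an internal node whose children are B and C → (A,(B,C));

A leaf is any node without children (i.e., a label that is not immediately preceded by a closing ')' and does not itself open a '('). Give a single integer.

Newick: ((P,A,W),((M,T),L));
Scan left-to-right; a leaf is any maximal label run not followed by '(':
  pos 2: leaf 'P' → count = 1
  pos 4: leaf 'A' → count = 2
  pos 6: leaf 'W' → count = 3
  pos 11: leaf 'M' → count = 4
  pos 13: leaf 'T' → count = 5
  pos 16: leaf 'L' → count = 6
Total leaves: 6

Answer: 6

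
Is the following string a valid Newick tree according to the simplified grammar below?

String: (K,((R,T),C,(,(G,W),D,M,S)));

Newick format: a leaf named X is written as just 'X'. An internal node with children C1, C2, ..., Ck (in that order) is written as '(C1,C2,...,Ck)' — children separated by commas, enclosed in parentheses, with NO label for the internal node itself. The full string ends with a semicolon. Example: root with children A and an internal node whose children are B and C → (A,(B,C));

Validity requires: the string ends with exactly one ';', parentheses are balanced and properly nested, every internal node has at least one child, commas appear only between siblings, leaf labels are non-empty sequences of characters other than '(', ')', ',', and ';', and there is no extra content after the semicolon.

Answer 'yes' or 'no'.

Answer: no

Derivation:
Input: (K,((R,T),C,(,(G,W),D,M,S)));
Paren balance: 5 '(' vs 5 ')' OK
Ends with single ';': True
Full parse: FAILS (empty leaf label at pos 13)
Valid: False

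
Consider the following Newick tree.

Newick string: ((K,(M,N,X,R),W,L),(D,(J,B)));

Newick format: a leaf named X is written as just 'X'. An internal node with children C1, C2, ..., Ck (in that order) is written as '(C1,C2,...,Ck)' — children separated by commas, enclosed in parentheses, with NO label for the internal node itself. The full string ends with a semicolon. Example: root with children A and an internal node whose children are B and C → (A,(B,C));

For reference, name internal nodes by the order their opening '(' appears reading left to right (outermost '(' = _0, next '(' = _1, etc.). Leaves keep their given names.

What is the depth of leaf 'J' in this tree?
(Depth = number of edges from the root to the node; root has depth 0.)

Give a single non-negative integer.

Newick: ((K,(M,N,X,R),W,L),(D,(J,B)));
Naming internals by '(' encounter order: outermost '(' = _0, next = _1, ...
Query node: J
Path from root: _0 -> _3 -> _4 -> J
Depth of J: 3 (number of edges from root)

Answer: 3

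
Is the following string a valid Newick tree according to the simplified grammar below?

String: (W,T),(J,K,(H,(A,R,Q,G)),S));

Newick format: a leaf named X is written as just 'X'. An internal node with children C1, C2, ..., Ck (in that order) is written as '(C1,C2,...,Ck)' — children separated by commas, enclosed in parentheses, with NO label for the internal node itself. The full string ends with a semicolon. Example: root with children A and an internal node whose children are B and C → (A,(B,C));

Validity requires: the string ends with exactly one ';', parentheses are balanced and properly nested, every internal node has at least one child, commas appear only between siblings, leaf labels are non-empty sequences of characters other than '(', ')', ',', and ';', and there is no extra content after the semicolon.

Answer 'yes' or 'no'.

Input: (W,T),(J,K,(H,(A,R,Q,G)),S));
Paren balance: 4 '(' vs 5 ')' MISMATCH
Ends with single ';': True
Full parse: FAILS (extra content after tree at pos 5)
Valid: False

Answer: no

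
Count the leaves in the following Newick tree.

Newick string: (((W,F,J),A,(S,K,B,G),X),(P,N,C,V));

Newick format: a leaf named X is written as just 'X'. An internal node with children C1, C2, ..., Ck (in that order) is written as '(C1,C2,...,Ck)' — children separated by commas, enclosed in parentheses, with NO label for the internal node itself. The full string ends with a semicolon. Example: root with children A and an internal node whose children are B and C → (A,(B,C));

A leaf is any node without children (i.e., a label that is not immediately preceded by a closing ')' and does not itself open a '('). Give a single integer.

Answer: 13

Derivation:
Newick: (((W,F,J),A,(S,K,B,G),X),(P,N,C,V));
Scan left-to-right; a leaf is any maximal label run not followed by '(':
  pos 3: leaf 'W' → count = 1
  pos 5: leaf 'F' → count = 2
  pos 7: leaf 'J' → count = 3
  pos 10: leaf 'A' → count = 4
  pos 13: leaf 'S' → count = 5
  pos 15: leaf 'K' → count = 6
  pos 17: leaf 'B' → count = 7
  pos 19: leaf 'G' → count = 8
  pos 22: leaf 'X' → count = 9
  pos 26: leaf 'P' → count = 10
  pos 28: leaf 'N' → count = 11
  pos 30: leaf 'C' → count = 12
  pos 32: leaf 'V' → count = 13
Total leaves: 13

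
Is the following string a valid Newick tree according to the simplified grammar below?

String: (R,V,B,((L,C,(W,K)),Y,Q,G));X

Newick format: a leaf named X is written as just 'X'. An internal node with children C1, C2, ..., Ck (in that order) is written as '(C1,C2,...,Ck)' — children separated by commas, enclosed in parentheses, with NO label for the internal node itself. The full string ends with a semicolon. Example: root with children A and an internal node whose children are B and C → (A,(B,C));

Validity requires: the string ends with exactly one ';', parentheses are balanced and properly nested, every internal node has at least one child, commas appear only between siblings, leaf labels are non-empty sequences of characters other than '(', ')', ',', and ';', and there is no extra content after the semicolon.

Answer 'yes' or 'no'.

Input: (R,V,B,((L,C,(W,K)),Y,Q,G));X
Paren balance: 4 '(' vs 4 ')' OK
Ends with single ';': False
Full parse: FAILS (must end with ;)
Valid: False

Answer: no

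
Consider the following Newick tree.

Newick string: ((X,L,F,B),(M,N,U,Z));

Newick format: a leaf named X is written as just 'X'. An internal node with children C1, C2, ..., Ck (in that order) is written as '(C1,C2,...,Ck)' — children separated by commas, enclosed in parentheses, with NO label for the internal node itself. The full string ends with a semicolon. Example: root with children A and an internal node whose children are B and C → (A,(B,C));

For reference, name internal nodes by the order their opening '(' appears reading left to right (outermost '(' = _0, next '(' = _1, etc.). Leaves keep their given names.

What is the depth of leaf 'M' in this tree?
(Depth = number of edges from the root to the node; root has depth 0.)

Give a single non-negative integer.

Answer: 2

Derivation:
Newick: ((X,L,F,B),(M,N,U,Z));
Naming internals by '(' encounter order: outermost '(' = _0, next = _1, ...
Query node: M
Path from root: _0 -> _2 -> M
Depth of M: 2 (number of edges from root)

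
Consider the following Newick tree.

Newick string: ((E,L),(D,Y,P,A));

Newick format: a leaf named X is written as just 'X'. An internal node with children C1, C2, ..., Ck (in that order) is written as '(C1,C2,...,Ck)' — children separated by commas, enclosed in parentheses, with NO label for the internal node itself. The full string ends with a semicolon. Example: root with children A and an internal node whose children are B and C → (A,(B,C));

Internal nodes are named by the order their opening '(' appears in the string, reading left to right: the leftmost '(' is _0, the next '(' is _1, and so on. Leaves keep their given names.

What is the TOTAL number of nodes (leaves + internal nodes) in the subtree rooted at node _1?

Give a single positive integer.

Answer: 3

Derivation:
Newick: ((E,L),(D,Y,P,A));
Locate _1: it is the '(' at position 1 (the 2nd '(' reading left to right).
Query: subtree rooted at _1
_1: subtree_size = 1 + 2
  E: subtree_size = 1 + 0
  L: subtree_size = 1 + 0
Total subtree size of _1: 3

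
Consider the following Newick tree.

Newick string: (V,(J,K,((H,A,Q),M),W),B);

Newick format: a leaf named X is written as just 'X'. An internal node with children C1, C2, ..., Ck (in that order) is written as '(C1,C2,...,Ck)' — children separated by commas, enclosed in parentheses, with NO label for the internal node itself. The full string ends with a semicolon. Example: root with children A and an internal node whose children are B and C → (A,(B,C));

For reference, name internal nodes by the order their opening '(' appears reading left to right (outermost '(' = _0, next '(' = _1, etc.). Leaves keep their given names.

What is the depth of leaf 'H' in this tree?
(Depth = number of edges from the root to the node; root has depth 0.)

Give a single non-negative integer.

Newick: (V,(J,K,((H,A,Q),M),W),B);
Naming internals by '(' encounter order: outermost '(' = _0, next = _1, ...
Query node: H
Path from root: _0 -> _1 -> _2 -> _3 -> H
Depth of H: 4 (number of edges from root)

Answer: 4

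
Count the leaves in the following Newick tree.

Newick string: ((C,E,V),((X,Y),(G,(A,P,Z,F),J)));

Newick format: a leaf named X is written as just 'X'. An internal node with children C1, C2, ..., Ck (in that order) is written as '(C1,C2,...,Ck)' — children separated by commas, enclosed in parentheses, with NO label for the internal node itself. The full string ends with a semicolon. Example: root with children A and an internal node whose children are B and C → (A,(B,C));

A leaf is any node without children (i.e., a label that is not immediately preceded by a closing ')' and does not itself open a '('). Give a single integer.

Newick: ((C,E,V),((X,Y),(G,(A,P,Z,F),J)));
Scan left-to-right; a leaf is any maximal label run not followed by '(':
  pos 2: leaf 'C' → count = 1
  pos 4: leaf 'E' → count = 2
  pos 6: leaf 'V' → count = 3
  pos 11: leaf 'X' → count = 4
  pos 13: leaf 'Y' → count = 5
  pos 17: leaf 'G' → count = 6
  pos 20: leaf 'A' → count = 7
  pos 22: leaf 'P' → count = 8
  pos 24: leaf 'Z' → count = 9
  pos 26: leaf 'F' → count = 10
  pos 29: leaf 'J' → count = 11
Total leaves: 11

Answer: 11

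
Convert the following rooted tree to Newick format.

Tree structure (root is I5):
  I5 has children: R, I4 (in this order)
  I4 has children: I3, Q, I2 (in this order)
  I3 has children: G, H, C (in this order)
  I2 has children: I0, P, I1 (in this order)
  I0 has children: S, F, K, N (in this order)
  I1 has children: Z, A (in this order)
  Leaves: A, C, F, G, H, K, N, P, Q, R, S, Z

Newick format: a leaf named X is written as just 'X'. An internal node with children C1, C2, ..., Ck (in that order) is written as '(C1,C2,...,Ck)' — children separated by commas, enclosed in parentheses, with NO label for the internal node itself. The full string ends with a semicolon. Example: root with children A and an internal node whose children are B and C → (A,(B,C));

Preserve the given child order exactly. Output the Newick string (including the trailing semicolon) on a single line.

Answer: (R,((G,H,C),Q,((S,F,K,N),P,(Z,A))));

Derivation:
internal I5 with children ['R', 'I4']
  leaf 'R' → 'R'
  internal I4 with children ['I3', 'Q', 'I2']
    internal I3 with children ['G', 'H', 'C']
      leaf 'G' → 'G'
      leaf 'H' → 'H'
      leaf 'C' → 'C'
    → '(G,H,C)'
    leaf 'Q' → 'Q'
    internal I2 with children ['I0', 'P', 'I1']
      internal I0 with children ['S', 'F', 'K', 'N']
        leaf 'S' → 'S'
        leaf 'F' → 'F'
        leaf 'K' → 'K'
        leaf 'N' → 'N'
      → '(S,F,K,N)'
      leaf 'P' → 'P'
      internal I1 with children ['Z', 'A']
        leaf 'Z' → 'Z'
        leaf 'A' → 'A'
      → '(Z,A)'
    → '((S,F,K,N),P,(Z,A))'
  → '((G,H,C),Q,((S,F,K,N),P,(Z,A)))'
→ '(R,((G,H,C),Q,((S,F,K,N),P,(Z,A))))'
Final: (R,((G,H,C),Q,((S,F,K,N),P,(Z,A))));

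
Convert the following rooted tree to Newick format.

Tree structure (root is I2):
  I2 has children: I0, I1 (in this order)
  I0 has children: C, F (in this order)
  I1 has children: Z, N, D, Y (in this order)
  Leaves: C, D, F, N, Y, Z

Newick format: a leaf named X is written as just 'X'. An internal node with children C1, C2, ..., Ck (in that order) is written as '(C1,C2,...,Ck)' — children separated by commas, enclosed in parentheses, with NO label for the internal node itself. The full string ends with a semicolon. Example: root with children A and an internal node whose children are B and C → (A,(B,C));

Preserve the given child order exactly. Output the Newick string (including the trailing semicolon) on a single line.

internal I2 with children ['I0', 'I1']
  internal I0 with children ['C', 'F']
    leaf 'C' → 'C'
    leaf 'F' → 'F'
  → '(C,F)'
  internal I1 with children ['Z', 'N', 'D', 'Y']
    leaf 'Z' → 'Z'
    leaf 'N' → 'N'
    leaf 'D' → 'D'
    leaf 'Y' → 'Y'
  → '(Z,N,D,Y)'
→ '((C,F),(Z,N,D,Y))'
Final: ((C,F),(Z,N,D,Y));

Answer: ((C,F),(Z,N,D,Y));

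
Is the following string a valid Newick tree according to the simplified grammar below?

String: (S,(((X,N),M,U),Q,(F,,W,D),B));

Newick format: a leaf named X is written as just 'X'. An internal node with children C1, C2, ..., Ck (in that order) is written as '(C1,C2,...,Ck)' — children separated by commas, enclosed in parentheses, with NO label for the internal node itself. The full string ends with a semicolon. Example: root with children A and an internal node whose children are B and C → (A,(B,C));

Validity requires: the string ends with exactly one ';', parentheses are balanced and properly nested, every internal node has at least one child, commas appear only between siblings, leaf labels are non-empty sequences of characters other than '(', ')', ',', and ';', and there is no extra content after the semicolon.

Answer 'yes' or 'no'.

Answer: no

Derivation:
Input: (S,(((X,N),M,U),Q,(F,,W,D),B));
Paren balance: 5 '(' vs 5 ')' OK
Ends with single ';': True
Full parse: FAILS (empty leaf label at pos 21)
Valid: False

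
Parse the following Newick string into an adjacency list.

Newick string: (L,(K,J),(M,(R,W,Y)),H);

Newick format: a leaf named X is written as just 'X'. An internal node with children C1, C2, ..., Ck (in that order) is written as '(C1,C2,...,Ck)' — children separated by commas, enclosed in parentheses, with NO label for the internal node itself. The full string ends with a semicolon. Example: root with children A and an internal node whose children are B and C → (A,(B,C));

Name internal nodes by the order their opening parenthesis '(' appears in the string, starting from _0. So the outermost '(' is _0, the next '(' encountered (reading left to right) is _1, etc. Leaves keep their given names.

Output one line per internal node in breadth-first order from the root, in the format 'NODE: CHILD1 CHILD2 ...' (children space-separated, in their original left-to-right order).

Input: (L,(K,J),(M,(R,W,Y)),H);
Scanning left-to-right, naming '(' by encounter order:
  pos 0: '(' -> open internal node _0 (depth 1)
  pos 3: '(' -> open internal node _1 (depth 2)
  pos 7: ')' -> close internal node _1 (now at depth 1)
  pos 9: '(' -> open internal node _2 (depth 2)
  pos 12: '(' -> open internal node _3 (depth 3)
  pos 18: ')' -> close internal node _3 (now at depth 2)
  pos 19: ')' -> close internal node _2 (now at depth 1)
  pos 22: ')' -> close internal node _0 (now at depth 0)
Total internal nodes: 4
BFS adjacency from root:
  _0: L _1 _2 H
  _1: K J
  _2: M _3
  _3: R W Y

Answer: _0: L _1 _2 H
_1: K J
_2: M _3
_3: R W Y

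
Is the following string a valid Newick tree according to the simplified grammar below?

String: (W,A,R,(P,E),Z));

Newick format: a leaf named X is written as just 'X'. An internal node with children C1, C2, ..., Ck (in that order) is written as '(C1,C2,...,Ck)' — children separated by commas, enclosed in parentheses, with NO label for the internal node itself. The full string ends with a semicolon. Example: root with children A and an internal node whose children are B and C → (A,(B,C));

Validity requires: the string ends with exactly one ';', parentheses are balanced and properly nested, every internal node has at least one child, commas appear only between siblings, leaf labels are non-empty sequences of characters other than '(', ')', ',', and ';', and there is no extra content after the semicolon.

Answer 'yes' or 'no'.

Answer: no

Derivation:
Input: (W,A,R,(P,E),Z));
Paren balance: 2 '(' vs 3 ')' MISMATCH
Ends with single ';': True
Full parse: FAILS (extra content after tree at pos 15)
Valid: False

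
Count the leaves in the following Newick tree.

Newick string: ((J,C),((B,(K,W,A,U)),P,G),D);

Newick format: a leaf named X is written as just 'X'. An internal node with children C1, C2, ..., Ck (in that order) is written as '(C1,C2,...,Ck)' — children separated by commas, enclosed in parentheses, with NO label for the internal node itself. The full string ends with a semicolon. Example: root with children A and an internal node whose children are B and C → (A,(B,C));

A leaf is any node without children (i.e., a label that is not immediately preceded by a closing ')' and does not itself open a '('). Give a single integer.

Answer: 10

Derivation:
Newick: ((J,C),((B,(K,W,A,U)),P,G),D);
Scan left-to-right; a leaf is any maximal label run not followed by '(':
  pos 2: leaf 'J' → count = 1
  pos 4: leaf 'C' → count = 2
  pos 9: leaf 'B' → count = 3
  pos 12: leaf 'K' → count = 4
  pos 14: leaf 'W' → count = 5
  pos 16: leaf 'A' → count = 6
  pos 18: leaf 'U' → count = 7
  pos 22: leaf 'P' → count = 8
  pos 24: leaf 'G' → count = 9
  pos 27: leaf 'D' → count = 10
Total leaves: 10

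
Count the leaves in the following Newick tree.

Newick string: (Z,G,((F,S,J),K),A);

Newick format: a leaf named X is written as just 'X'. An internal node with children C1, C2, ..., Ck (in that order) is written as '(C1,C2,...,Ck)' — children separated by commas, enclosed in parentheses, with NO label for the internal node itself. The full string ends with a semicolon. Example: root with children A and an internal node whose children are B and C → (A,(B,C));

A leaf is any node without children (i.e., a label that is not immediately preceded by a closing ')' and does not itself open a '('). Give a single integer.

Newick: (Z,G,((F,S,J),K),A);
Scan left-to-right; a leaf is any maximal label run not followed by '(':
  pos 1: leaf 'Z' → count = 1
  pos 3: leaf 'G' → count = 2
  pos 7: leaf 'F' → count = 3
  pos 9: leaf 'S' → count = 4
  pos 11: leaf 'J' → count = 5
  pos 14: leaf 'K' → count = 6
  pos 17: leaf 'A' → count = 7
Total leaves: 7

Answer: 7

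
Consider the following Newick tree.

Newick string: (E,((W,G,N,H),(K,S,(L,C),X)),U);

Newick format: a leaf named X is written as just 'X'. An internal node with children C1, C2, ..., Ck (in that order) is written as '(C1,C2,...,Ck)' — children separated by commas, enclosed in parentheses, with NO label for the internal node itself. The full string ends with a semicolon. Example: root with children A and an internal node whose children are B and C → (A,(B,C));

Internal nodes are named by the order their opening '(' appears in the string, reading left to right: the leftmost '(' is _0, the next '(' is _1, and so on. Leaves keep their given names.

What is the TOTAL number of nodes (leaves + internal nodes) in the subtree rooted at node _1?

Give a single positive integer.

Answer: 13

Derivation:
Newick: (E,((W,G,N,H),(K,S,(L,C),X)),U);
Locate _1: it is the '(' at position 3 (the 2nd '(' reading left to right).
Query: subtree rooted at _1
_1: subtree_size = 1 + 12
  _2: subtree_size = 1 + 4
    W: subtree_size = 1 + 0
    G: subtree_size = 1 + 0
    N: subtree_size = 1 + 0
    H: subtree_size = 1 + 0
  _3: subtree_size = 1 + 6
    K: subtree_size = 1 + 0
    S: subtree_size = 1 + 0
    _4: subtree_size = 1 + 2
      L: subtree_size = 1 + 0
      C: subtree_size = 1 + 0
    X: subtree_size = 1 + 0
Total subtree size of _1: 13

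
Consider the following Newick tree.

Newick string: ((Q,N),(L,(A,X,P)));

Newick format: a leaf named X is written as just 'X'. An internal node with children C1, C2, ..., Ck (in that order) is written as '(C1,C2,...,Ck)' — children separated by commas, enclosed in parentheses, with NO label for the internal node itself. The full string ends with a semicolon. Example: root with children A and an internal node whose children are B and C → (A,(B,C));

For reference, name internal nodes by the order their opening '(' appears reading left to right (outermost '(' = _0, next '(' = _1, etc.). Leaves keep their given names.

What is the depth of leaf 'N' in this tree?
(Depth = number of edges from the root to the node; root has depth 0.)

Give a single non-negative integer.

Newick: ((Q,N),(L,(A,X,P)));
Naming internals by '(' encounter order: outermost '(' = _0, next = _1, ...
Query node: N
Path from root: _0 -> _1 -> N
Depth of N: 2 (number of edges from root)

Answer: 2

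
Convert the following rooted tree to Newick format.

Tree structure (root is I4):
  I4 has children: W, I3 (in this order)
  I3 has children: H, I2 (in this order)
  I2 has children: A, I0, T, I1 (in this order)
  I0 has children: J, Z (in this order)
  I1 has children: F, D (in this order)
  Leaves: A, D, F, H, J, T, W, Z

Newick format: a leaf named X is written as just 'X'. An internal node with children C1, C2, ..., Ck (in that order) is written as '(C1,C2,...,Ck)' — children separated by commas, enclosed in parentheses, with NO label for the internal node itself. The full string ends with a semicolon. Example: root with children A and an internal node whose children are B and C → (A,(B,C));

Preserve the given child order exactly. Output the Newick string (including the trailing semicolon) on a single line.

Answer: (W,(H,(A,(J,Z),T,(F,D))));

Derivation:
internal I4 with children ['W', 'I3']
  leaf 'W' → 'W'
  internal I3 with children ['H', 'I2']
    leaf 'H' → 'H'
    internal I2 with children ['A', 'I0', 'T', 'I1']
      leaf 'A' → 'A'
      internal I0 with children ['J', 'Z']
        leaf 'J' → 'J'
        leaf 'Z' → 'Z'
      → '(J,Z)'
      leaf 'T' → 'T'
      internal I1 with children ['F', 'D']
        leaf 'F' → 'F'
        leaf 'D' → 'D'
      → '(F,D)'
    → '(A,(J,Z),T,(F,D))'
  → '(H,(A,(J,Z),T,(F,D)))'
→ '(W,(H,(A,(J,Z),T,(F,D))))'
Final: (W,(H,(A,(J,Z),T,(F,D))));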